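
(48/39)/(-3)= -16/39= -0.41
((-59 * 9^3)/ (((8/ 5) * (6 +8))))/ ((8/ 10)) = -1075275/ 448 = -2400.17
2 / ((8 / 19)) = 19 / 4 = 4.75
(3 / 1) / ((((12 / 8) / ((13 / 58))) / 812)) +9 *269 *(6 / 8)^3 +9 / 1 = 89239 / 64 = 1394.36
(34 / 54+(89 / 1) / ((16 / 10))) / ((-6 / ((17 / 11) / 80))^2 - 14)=3511639 / 6020860464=0.00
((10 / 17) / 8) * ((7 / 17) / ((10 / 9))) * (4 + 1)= 315 / 2312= 0.14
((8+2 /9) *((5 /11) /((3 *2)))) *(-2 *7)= -2590 /297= -8.72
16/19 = 0.84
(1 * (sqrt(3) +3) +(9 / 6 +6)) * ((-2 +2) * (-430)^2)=0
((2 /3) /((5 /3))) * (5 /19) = 2 /19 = 0.11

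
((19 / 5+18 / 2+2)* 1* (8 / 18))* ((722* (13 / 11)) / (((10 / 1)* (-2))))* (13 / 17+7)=-2179.02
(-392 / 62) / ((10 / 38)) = -3724 / 155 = -24.03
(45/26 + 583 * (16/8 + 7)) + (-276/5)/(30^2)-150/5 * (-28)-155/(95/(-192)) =1185958013/185250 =6401.93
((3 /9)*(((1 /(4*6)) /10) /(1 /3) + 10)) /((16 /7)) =1869 /1280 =1.46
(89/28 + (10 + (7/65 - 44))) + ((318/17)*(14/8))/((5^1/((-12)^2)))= 28219221/30940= 912.06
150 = 150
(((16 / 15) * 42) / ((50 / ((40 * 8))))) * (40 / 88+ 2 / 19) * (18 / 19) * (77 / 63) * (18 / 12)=2515968 / 9025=278.78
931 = 931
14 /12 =7 /6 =1.17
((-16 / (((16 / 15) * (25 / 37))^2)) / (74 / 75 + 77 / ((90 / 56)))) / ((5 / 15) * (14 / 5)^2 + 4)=-0.10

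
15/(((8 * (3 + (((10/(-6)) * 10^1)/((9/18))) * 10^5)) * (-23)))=45/1839998344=0.00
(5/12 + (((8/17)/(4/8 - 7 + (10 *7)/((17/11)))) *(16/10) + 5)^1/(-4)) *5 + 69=512899/7914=64.81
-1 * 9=-9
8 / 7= 1.14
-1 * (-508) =508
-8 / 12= -2 / 3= -0.67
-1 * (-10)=10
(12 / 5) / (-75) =-4 / 125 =-0.03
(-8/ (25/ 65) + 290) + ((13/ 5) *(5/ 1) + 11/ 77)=9882/ 35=282.34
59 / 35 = 1.69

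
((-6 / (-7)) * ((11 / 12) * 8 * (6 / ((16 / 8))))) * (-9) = -1188 / 7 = -169.71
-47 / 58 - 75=-4397 / 58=-75.81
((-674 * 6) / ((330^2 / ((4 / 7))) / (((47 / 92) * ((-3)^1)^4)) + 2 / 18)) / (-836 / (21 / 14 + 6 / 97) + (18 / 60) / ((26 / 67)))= 134762013360 / 82030502995739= 0.00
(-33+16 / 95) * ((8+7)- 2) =-426.81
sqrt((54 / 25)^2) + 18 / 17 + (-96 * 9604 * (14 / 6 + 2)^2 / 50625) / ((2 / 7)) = -3082026104 / 2581875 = -1193.72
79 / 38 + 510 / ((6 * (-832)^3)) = 22749247921 / 10942676992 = 2.08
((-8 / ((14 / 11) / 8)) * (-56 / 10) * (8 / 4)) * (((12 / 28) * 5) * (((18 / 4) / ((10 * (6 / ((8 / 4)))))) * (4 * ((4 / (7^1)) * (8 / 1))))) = 811008 / 245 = 3310.24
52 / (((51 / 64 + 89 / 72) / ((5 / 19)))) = 149760 / 22249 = 6.73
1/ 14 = 0.07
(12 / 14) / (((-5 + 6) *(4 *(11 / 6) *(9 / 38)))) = 38 / 77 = 0.49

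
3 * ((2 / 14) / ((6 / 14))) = 1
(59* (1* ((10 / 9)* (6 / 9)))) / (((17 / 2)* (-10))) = -0.51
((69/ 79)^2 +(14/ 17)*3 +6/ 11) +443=521420912/ 1167067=446.78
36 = 36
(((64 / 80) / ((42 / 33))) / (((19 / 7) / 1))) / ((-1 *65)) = -22 / 6175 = -0.00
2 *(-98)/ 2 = -98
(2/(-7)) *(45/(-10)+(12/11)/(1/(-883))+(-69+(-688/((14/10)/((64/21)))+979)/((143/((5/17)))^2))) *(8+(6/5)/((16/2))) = 293622502664749/121622881380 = 2414.20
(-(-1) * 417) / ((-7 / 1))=-417 / 7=-59.57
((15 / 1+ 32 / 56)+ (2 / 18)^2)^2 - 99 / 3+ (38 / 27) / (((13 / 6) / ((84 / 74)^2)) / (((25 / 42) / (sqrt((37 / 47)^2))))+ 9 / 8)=134066246011277 / 637577949267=210.27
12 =12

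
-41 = -41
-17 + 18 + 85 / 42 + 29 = 1345 / 42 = 32.02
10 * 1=10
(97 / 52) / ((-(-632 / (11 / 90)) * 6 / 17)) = 18139 / 17746560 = 0.00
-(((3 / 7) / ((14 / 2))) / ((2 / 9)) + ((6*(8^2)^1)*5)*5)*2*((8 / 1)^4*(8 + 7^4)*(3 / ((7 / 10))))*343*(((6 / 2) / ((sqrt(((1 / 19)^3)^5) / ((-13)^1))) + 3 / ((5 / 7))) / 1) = -1169706936803328 + 9708845470264143360368640*sqrt(19) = 42319876262164321456035650.00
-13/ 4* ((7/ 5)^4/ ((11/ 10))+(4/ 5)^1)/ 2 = -38363/ 5500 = -6.98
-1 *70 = -70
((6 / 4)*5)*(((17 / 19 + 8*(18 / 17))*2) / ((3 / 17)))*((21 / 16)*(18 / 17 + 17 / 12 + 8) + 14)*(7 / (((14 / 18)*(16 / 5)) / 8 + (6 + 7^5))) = 7570591875 / 823179712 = 9.20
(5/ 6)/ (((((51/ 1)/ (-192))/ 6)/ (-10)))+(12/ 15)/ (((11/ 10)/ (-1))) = 35064/ 187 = 187.51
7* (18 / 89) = 126 / 89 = 1.42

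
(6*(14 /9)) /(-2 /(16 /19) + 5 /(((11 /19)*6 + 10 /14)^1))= -7.90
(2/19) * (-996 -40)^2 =112978.53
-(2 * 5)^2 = -100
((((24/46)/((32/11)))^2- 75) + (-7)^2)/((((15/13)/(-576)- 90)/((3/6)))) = 34287513/237674410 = 0.14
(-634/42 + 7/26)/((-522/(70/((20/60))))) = 40475/6786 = 5.96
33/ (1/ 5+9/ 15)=165/ 4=41.25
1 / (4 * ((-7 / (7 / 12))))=-1 / 48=-0.02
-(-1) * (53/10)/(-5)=-53/50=-1.06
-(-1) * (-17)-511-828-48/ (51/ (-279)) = -18588/ 17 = -1093.41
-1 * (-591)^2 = -349281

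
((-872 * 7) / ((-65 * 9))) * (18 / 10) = 6104 / 325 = 18.78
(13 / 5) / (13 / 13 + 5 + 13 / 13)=13 / 35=0.37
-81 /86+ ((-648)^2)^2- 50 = 15163465748195 /86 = 176319369165.06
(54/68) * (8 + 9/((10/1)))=7.07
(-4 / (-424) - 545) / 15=-57769 / 1590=-36.33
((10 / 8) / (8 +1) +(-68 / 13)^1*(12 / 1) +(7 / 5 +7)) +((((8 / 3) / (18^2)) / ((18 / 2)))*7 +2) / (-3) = -93650251 / 1705860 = -54.90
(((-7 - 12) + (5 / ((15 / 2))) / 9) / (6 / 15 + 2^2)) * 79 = -201845 / 594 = -339.81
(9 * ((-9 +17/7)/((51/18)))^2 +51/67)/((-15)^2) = 0.22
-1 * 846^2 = -715716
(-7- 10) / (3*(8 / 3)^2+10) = -51 / 94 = -0.54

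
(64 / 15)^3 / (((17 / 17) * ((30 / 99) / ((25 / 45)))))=1441792 / 10125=142.40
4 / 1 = 4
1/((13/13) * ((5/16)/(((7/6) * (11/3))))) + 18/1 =1426/45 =31.69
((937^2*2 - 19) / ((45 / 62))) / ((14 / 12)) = 217733956 / 105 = 2073656.72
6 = 6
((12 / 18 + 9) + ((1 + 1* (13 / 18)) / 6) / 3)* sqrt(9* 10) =3163* sqrt(10) / 108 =92.61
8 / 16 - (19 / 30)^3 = 6641 / 27000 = 0.25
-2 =-2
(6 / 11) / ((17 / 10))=60 / 187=0.32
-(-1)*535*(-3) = -1605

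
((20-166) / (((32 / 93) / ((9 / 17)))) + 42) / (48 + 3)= -3.58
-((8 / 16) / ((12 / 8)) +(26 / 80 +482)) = -57919 / 120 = -482.66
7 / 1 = 7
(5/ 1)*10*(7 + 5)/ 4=150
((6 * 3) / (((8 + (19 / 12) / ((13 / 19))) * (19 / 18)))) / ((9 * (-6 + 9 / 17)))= -31824 / 947701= -0.03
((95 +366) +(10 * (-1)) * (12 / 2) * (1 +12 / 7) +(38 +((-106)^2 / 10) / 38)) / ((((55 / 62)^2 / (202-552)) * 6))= -27108.98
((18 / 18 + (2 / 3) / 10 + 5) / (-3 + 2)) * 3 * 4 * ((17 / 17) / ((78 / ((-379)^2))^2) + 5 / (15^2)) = -246887451.48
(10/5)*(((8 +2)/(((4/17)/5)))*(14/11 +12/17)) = 9250/11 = 840.91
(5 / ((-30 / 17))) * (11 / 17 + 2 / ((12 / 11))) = -253 / 36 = -7.03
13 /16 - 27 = -419 /16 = -26.19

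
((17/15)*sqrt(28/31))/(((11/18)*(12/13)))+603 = 221*sqrt(217)/1705+603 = 604.91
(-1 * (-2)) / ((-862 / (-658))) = 658 / 431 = 1.53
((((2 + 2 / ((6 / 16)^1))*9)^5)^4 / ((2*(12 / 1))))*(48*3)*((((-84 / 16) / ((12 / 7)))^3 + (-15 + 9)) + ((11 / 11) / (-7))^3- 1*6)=-206155000899876761205355335925311540079104 / 343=-601034988046287933543310000000000000000.00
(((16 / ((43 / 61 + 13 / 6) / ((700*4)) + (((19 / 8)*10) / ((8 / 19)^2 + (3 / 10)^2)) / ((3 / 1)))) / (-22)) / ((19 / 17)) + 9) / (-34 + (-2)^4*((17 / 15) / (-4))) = -8243703458400285 / 35381630263641398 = -0.23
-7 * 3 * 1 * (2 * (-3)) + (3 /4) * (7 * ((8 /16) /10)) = 126.26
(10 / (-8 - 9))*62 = -36.47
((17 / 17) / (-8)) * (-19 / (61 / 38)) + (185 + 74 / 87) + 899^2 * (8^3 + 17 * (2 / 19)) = 167481739019153 / 403332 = 415245353.75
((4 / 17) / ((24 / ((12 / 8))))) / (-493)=-1 / 33524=-0.00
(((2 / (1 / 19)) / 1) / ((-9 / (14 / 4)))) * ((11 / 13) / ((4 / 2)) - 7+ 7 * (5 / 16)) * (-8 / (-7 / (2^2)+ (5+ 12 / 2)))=-242858 / 4329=-56.10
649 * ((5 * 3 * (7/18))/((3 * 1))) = 22715/18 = 1261.94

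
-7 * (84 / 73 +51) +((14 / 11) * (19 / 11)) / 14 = -364.90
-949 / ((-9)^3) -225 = -223.70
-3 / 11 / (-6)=1 / 22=0.05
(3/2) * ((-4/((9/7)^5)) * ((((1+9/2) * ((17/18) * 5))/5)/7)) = -448987/354294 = -1.27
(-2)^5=-32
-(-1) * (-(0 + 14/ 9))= -1.56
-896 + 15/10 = -1789/2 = -894.50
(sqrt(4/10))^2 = 2/5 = 0.40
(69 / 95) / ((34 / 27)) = 1863 / 3230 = 0.58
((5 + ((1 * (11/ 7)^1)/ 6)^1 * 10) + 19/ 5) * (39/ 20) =15587/ 700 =22.27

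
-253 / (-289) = 253 / 289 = 0.88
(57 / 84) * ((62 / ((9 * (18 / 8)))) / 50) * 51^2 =170221 / 1575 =108.08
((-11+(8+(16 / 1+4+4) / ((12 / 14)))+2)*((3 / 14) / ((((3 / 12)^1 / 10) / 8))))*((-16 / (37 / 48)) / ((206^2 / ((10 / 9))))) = -2764800 / 2747731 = -1.01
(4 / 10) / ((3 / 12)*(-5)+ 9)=8 / 155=0.05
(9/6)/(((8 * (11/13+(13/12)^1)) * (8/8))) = 117/1204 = 0.10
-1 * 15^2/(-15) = 15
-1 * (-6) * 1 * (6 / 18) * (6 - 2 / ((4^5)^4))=3298534883327 / 274877906944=12.00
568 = 568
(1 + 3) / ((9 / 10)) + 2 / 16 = 329 / 72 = 4.57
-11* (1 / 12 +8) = -1067 / 12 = -88.92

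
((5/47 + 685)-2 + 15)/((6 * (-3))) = -10937/282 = -38.78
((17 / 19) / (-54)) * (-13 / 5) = 221 / 5130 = 0.04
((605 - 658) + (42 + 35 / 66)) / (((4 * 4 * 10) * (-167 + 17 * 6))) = 691 / 686400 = 0.00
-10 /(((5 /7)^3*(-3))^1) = 686 /75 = 9.15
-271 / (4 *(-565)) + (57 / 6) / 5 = 913 / 452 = 2.02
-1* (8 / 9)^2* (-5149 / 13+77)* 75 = 6636800 / 351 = 18908.26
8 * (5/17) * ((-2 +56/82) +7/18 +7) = 89620/6273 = 14.29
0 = 0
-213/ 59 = -3.61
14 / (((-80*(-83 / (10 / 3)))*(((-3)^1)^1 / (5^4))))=-4375 / 2988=-1.46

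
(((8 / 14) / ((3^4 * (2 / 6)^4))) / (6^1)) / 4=1 / 42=0.02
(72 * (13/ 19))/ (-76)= -0.65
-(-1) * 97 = 97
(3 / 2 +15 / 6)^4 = 256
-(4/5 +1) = -9/5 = -1.80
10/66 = 5/33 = 0.15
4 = 4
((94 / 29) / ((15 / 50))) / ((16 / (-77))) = -18095 / 348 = -52.00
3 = 3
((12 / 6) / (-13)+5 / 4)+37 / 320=5041 / 4160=1.21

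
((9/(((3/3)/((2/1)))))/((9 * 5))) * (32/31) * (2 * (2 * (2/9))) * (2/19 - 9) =-86528/26505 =-3.26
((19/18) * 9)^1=19/2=9.50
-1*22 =-22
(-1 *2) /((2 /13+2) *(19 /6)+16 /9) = -117 /503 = -0.23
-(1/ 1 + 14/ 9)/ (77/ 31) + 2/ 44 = -1363/ 1386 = -0.98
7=7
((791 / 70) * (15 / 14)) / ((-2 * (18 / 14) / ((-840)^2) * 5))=-664440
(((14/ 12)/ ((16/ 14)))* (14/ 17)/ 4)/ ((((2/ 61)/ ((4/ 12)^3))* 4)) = 0.06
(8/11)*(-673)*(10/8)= -6730/11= -611.82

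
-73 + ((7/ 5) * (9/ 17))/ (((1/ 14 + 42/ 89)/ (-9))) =-4907267/ 57545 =-85.28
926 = 926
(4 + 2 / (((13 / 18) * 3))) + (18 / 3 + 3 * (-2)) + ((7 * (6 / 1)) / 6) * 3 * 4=1156 / 13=88.92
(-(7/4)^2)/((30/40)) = -49/12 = -4.08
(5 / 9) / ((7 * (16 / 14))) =5 / 72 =0.07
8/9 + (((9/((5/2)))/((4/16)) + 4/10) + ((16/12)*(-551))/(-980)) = 36247/2205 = 16.44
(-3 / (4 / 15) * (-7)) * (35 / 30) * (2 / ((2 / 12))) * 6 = 6615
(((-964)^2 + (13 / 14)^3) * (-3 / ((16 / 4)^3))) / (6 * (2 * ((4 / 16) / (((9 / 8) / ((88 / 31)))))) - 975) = 711447327459 / 15800347136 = 45.03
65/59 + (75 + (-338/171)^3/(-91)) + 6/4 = 320859025481/4130174286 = 77.69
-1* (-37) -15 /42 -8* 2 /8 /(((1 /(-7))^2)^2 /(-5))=336653 /14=24046.64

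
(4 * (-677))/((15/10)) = -5416/3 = -1805.33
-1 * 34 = -34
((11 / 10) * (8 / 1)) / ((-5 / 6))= -264 / 25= -10.56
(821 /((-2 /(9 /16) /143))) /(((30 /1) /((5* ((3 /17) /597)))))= -352209 /216512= -1.63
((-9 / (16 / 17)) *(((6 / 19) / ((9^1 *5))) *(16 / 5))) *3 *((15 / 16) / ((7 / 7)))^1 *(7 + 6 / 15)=-16983 / 3800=-4.47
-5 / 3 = -1.67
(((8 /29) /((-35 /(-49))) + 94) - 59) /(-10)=-5131 /1450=-3.54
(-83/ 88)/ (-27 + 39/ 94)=0.04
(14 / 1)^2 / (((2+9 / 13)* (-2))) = -36.40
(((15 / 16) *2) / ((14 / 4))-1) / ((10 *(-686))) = 13 / 192080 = 0.00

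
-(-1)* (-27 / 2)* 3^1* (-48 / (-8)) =-243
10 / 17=0.59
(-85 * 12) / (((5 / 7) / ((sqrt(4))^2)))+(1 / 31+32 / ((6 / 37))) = -512861 / 93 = -5514.63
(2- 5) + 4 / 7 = -17 / 7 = -2.43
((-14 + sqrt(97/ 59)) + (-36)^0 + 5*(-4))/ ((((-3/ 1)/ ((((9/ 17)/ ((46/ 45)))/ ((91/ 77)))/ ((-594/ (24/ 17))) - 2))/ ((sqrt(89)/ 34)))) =86456*sqrt(89)*(-1947 + sqrt(5723))/ 260010699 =-5.87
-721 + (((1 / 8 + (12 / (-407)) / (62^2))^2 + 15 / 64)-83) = -122957940634520 / 152980330129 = -803.75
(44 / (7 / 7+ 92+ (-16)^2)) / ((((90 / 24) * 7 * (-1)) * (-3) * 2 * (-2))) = -44 / 109935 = -0.00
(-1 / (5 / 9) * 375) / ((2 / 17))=-11475 / 2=-5737.50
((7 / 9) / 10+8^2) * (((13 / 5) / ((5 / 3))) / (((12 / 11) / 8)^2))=5375.70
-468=-468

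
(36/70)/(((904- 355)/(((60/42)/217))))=4/648613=0.00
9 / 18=1 / 2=0.50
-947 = -947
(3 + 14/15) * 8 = 472/15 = 31.47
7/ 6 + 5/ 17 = 149/ 102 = 1.46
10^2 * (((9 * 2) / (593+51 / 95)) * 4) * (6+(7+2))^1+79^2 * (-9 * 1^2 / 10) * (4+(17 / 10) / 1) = -89750639169 / 2819300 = -31834.37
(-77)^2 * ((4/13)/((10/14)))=166012/65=2554.03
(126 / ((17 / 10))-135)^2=1071225 / 289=3706.66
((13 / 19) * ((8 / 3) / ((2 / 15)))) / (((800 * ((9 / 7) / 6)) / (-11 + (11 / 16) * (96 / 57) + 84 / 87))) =-445081 / 628140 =-0.71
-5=-5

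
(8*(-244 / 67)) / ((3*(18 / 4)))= -3904 / 1809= -2.16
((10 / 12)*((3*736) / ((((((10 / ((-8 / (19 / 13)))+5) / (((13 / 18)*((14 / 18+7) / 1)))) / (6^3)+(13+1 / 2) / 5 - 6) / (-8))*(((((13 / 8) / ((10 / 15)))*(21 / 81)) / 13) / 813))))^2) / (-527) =-289516824409278857084928000 / 22809555950423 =-12692786525022.63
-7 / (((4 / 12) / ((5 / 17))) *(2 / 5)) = -15.44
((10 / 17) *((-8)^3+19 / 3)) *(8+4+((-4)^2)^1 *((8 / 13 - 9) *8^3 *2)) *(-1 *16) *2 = -1307466377.07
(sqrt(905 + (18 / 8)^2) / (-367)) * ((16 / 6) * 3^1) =-2 * sqrt(14561) / 367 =-0.66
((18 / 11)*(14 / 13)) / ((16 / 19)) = 1197 / 572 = 2.09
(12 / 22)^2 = 0.30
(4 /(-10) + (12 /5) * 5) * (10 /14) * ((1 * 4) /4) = 58 /7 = 8.29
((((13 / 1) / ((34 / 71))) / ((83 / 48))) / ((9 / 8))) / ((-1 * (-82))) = 29536 / 173553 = 0.17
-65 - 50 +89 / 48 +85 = -1351 / 48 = -28.15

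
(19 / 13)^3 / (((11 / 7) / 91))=336091 / 1859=180.79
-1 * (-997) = 997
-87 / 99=-29 / 33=-0.88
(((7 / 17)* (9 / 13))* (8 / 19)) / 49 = 72 / 29393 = 0.00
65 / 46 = 1.41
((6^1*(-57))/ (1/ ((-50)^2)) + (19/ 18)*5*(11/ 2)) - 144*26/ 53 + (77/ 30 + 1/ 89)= -725979443761/ 849060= -855039.04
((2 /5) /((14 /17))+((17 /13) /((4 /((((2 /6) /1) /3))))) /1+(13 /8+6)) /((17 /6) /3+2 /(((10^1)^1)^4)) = 33362125 /3868319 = 8.62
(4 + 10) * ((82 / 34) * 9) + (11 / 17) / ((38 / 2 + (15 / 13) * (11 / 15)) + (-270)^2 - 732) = 4847991515 / 15953514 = 303.88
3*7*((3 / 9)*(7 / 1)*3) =147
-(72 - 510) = 438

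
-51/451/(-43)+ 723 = 14021190/19393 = 723.00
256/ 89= 2.88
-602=-602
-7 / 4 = -1.75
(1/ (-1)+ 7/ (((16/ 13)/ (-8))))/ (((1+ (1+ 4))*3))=-31/ 12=-2.58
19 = 19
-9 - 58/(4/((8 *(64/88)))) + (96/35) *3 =-32777/385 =-85.14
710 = 710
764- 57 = 707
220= 220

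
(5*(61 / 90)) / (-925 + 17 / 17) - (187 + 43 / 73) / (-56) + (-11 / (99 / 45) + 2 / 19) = -35724013 / 23068584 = -1.55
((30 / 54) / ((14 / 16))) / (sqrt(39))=40 * sqrt(39) / 2457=0.10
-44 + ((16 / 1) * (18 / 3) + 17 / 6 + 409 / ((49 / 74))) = 197717 / 294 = 672.51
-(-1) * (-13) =-13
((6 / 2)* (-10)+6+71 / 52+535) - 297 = 11199 / 52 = 215.37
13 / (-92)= -13 / 92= -0.14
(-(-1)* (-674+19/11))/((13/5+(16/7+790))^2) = -9058875/8514088451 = -0.00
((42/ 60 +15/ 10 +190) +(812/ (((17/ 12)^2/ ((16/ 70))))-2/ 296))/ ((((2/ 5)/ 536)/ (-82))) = -334474626602/ 10693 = -31279774.30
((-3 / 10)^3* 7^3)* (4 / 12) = -3087 / 1000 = -3.09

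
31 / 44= 0.70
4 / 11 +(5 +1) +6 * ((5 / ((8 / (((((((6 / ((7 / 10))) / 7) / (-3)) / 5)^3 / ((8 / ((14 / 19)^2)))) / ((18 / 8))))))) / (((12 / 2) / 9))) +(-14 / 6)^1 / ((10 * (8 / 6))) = 2360155003 / 381374840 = 6.19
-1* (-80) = 80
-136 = -136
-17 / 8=-2.12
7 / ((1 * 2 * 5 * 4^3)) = 7 / 640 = 0.01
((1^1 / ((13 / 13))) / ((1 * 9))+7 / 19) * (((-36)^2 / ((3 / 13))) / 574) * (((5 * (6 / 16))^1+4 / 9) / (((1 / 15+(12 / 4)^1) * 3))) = 10855 / 9177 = 1.18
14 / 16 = 7 / 8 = 0.88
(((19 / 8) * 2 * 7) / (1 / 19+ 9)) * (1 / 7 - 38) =-95665 / 688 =-139.05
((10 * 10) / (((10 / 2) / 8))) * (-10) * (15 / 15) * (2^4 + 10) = -41600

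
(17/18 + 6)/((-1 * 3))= -125/54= -2.31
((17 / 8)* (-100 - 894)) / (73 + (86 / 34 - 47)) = -143633 / 1940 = -74.04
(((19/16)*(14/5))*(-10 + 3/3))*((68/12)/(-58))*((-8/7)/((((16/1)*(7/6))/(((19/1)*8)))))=-55233/2030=-27.21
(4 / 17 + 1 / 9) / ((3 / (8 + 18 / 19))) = 530 / 513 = 1.03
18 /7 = 2.57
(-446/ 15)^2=198916/ 225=884.07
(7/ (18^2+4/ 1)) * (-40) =-35/ 41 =-0.85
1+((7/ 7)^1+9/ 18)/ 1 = 5/ 2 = 2.50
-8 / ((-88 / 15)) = 15 / 11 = 1.36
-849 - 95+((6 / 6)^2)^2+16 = -927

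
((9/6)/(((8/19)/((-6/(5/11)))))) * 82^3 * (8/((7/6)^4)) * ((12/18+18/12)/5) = -2912241968064/60025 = -48517150.65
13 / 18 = 0.72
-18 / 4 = -9 / 2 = -4.50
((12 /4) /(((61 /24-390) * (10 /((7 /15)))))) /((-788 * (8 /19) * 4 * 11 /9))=3591 /16120746400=0.00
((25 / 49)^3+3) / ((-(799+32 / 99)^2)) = -3612374172 / 736721766179161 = -0.00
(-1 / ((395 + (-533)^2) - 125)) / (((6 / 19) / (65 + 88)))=-57 / 33454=-0.00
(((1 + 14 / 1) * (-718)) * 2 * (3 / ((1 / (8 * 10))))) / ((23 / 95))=-491112000 / 23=-21352695.65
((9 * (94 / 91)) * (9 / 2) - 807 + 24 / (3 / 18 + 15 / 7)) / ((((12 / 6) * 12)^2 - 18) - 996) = 1110397 / 644371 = 1.72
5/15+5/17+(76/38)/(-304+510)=3347/5253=0.64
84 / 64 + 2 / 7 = 179 / 112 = 1.60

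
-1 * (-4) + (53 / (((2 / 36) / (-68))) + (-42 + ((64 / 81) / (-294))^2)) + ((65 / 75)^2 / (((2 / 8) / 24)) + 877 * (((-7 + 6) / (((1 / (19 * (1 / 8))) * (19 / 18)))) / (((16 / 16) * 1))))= -947226001663469 / 14177664900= -66811.14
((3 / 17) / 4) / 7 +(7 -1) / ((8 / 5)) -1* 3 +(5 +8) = 1637 / 119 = 13.76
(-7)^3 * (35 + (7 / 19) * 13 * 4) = -352947 / 19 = -18576.16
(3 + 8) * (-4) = -44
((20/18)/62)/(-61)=-5/17019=-0.00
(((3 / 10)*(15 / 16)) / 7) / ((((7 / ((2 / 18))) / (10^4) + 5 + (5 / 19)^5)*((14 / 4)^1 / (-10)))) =-139280568750 / 6075617517613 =-0.02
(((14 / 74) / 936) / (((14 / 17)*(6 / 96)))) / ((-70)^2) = 17 / 21212100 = 0.00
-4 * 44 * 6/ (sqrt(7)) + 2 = 2 - 1056 * sqrt(7)/ 7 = -397.13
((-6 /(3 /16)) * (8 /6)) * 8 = -1024 /3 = -341.33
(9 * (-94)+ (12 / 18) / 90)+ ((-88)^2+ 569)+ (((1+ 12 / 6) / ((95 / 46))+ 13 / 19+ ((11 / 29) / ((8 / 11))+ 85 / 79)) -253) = 67863113423 / 9402264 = 7217.74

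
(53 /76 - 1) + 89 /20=394 /95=4.15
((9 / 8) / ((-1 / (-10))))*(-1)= -45 / 4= -11.25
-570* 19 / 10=-1083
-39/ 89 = -0.44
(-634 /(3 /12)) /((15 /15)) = -2536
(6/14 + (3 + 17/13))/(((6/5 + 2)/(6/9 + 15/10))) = 2155/672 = 3.21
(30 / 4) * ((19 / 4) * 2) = 285 / 4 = 71.25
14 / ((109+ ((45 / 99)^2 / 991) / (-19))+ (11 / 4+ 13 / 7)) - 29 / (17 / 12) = -2506877828516 / 123204103893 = -20.35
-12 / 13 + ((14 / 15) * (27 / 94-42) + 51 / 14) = -1548793 / 42770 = -36.21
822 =822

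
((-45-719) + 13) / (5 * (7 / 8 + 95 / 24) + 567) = -4506 / 3547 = -1.27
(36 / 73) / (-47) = -36 / 3431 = -0.01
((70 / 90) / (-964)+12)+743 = 755.00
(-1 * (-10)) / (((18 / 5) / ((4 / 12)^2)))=25 / 81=0.31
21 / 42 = 1 / 2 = 0.50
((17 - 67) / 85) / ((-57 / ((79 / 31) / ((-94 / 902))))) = -356290 / 1411833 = -0.25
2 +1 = 3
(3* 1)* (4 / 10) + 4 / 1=26 / 5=5.20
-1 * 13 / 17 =-13 / 17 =-0.76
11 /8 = 1.38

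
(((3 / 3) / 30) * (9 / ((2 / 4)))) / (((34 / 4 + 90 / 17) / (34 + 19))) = 5406 / 2345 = 2.31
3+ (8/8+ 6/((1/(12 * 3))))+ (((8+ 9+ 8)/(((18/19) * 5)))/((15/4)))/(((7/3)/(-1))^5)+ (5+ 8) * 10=5882108/16807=349.98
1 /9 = 0.11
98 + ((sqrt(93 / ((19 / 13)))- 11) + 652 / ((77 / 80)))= sqrt(22971) / 19 + 58859 / 77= 772.38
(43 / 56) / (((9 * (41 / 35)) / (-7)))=-1505 / 2952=-0.51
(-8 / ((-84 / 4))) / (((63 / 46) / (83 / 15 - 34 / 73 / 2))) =2135872 / 1448685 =1.47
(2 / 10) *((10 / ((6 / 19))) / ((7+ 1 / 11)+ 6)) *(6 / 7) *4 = 209 / 126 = 1.66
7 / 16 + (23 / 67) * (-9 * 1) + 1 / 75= -212153 / 80400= -2.64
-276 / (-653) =276 / 653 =0.42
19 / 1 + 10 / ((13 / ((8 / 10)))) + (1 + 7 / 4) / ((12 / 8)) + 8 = 2297 / 78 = 29.45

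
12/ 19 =0.63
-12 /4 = -3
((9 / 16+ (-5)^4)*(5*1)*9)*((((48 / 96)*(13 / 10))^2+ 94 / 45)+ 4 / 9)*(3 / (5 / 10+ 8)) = 319517307 / 10880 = 29367.40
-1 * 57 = -57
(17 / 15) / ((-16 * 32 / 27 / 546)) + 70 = 47831 / 1280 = 37.37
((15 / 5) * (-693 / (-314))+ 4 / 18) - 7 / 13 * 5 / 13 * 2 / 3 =3202351 / 477594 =6.71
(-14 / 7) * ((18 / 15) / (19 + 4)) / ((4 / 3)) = -9 / 115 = -0.08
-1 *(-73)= 73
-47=-47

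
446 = 446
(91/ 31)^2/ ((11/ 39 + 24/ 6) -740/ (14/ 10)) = -2260713/ 137548891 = -0.02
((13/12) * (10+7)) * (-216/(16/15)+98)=-46189/24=-1924.54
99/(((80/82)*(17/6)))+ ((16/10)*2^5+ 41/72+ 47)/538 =118526537/3292560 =36.00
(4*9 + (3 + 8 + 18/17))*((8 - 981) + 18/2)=-787588/17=-46328.71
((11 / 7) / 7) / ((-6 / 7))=-11 / 42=-0.26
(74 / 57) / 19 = 74 / 1083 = 0.07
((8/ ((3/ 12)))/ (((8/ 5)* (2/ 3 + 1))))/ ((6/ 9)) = 18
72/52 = 18/13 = 1.38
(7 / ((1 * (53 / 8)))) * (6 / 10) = 168 / 265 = 0.63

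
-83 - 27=-110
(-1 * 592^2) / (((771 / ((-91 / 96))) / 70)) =69764240 / 2313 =30161.80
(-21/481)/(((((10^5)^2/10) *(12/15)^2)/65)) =-21/4736000000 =-0.00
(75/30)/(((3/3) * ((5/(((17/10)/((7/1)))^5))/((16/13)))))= 1419857/2731137500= 0.00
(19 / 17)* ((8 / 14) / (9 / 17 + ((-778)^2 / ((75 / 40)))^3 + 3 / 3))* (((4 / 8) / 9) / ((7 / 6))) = 42750 / 47289263330914324385267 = 0.00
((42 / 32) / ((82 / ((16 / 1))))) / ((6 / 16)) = 28 / 41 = 0.68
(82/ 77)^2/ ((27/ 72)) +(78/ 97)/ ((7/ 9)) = 7001606/ 1725339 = 4.06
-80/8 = -10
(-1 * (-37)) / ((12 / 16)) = 148 / 3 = 49.33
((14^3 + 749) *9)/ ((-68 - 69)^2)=31437/ 18769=1.67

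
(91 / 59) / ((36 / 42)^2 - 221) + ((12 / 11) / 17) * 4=29731943 / 119079169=0.25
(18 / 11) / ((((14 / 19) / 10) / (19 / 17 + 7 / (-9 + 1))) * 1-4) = -2565 / 5794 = -0.44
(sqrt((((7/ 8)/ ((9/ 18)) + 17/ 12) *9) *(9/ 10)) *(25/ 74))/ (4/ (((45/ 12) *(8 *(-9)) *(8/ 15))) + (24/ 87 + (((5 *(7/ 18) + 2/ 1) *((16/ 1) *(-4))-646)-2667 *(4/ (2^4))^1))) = -3915 *sqrt(285)/ 60450748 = -0.00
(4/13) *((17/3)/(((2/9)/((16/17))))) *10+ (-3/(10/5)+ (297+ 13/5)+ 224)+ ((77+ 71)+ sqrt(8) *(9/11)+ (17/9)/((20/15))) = 18 *sqrt(2)/11+ 581383/780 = 747.68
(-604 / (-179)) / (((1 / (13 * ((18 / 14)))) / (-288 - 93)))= -26924508 / 1253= -21488.04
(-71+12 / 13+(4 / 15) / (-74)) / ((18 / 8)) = -31.15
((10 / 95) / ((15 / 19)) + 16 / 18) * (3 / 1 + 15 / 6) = 253 / 45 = 5.62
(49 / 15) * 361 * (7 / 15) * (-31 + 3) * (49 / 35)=-24269308 / 1125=-21572.72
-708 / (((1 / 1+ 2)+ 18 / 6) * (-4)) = 59 / 2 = 29.50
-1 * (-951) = 951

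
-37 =-37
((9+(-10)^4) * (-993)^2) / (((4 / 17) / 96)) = 4026700691928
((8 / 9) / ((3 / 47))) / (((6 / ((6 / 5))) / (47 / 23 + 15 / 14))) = 188564 / 21735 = 8.68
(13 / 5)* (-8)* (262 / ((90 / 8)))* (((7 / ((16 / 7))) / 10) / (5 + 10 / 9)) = -166894 / 6875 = -24.28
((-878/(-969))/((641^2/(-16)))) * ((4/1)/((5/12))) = -224768/663572815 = -0.00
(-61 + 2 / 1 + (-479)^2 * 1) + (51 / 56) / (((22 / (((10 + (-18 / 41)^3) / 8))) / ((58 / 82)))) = 3194225186769487 / 13925350208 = 229382.04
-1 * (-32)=32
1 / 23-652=-14995 / 23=-651.96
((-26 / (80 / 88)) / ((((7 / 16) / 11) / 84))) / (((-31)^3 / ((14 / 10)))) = 2114112 / 744775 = 2.84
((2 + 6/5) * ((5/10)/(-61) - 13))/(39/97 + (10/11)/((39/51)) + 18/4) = -352212432/51536765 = -6.83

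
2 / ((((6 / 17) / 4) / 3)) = 68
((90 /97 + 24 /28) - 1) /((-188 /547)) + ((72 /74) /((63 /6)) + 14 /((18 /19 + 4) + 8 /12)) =57142699 /188924960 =0.30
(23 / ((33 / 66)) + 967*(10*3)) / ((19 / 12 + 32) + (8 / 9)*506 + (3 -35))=1046016 / 16249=64.37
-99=-99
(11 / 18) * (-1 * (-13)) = 143 / 18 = 7.94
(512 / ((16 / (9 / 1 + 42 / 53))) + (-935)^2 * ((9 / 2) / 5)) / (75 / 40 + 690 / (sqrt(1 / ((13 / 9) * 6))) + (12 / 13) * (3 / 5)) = -9132716398260 / 19711104298681 + 864824133992000 * sqrt(78) / 19711104298681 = 387.03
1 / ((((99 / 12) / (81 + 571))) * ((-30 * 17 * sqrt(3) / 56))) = -73024 * sqrt(3) / 25245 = -5.01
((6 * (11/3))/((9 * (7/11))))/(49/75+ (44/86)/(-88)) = 1040600/175413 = 5.93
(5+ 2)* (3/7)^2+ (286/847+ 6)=587/77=7.62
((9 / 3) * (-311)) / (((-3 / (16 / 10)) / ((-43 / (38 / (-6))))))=3378.44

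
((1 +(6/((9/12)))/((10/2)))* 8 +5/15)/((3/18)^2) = 760.80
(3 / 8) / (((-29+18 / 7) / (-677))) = 14217 / 1480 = 9.61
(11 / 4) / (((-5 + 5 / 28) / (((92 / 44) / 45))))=-161 / 6075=-0.03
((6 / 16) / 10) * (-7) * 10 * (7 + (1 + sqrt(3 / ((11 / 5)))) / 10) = -1491 / 80 - 21 * sqrt(165) / 880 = -18.94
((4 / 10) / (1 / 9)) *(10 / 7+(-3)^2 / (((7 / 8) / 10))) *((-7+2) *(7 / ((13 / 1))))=-13140 / 13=-1010.77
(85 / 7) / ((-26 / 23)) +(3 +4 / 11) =-7.38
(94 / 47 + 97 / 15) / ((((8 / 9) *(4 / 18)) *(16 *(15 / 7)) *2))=8001 / 12800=0.63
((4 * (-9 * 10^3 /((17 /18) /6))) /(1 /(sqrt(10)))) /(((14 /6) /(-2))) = 23328000 * sqrt(10) /119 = 619912.72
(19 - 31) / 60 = -1 / 5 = -0.20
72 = 72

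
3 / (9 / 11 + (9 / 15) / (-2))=110 / 19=5.79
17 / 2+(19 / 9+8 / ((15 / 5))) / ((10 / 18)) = 17.10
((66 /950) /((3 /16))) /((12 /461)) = 20284 /1425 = 14.23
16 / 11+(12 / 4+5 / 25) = 256 / 55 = 4.65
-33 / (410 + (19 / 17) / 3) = -1683 / 20929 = -0.08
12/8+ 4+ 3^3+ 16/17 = 1137/34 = 33.44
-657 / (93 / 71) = -15549 / 31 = -501.58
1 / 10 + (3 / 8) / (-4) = 1 / 160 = 0.01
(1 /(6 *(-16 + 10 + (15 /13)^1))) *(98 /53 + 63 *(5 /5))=-6383 /2862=-2.23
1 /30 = 0.03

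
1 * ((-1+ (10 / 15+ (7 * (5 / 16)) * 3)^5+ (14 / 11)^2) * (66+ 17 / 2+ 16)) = 110185628389935407 / 61662560256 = 1786912.97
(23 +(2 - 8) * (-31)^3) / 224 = 178769 / 224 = 798.08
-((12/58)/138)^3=-1/296740963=-0.00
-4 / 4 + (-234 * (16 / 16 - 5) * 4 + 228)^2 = 15776783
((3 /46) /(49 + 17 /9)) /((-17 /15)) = -405 /358156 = -0.00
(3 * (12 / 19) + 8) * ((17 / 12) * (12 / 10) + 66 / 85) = 39574 / 1615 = 24.50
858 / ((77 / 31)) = 2418 / 7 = 345.43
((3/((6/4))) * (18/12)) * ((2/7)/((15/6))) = 12/35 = 0.34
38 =38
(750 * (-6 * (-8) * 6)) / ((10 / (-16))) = -345600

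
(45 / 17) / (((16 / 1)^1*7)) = 45 / 1904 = 0.02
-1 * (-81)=81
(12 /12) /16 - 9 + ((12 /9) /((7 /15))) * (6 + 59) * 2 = 362.49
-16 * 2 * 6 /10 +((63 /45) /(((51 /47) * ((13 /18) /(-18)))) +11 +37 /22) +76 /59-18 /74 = -1996920353 /53068730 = -37.63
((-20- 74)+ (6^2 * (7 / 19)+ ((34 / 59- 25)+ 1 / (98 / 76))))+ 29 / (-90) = -517631971 / 4943610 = -104.71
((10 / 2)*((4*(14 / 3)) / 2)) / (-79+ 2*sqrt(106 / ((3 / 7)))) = -2212 / 3151 - 56*sqrt(2226) / 9453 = -0.98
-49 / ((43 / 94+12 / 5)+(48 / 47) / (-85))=-78302 / 4547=-17.22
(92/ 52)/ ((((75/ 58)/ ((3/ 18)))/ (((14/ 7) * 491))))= 654994/ 2925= 223.93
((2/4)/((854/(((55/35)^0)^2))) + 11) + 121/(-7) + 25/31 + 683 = 35873399/52948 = 677.52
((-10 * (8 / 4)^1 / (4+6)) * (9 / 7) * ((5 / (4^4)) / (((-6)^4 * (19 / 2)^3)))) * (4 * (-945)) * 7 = 525 / 438976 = 0.00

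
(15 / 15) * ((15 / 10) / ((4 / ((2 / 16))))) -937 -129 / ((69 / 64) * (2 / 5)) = -1236.08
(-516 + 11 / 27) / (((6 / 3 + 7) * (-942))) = 13921 / 228906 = 0.06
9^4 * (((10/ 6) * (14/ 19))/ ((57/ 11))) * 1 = 561330/ 361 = 1554.93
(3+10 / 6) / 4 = 1.17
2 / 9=0.22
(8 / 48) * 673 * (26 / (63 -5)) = 8749 / 174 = 50.28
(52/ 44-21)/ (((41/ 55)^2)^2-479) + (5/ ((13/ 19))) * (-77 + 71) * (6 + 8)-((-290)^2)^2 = -201377795768492162985/ 28472103491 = -7072810613.80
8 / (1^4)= 8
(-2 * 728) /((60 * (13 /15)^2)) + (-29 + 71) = 9.69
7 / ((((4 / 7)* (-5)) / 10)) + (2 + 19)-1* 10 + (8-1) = -13 / 2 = -6.50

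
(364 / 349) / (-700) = -13 / 8725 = -0.00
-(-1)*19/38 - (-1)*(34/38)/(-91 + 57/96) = 53879/109934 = 0.49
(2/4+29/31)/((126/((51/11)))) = 1513/28644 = 0.05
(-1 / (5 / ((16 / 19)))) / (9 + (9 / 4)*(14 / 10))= -64 / 4617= -0.01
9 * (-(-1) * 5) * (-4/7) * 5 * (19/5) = -3420/7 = -488.57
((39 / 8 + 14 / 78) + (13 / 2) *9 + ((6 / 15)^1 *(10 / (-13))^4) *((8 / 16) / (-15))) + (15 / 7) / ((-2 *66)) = 1117782957 / 17593576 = 63.53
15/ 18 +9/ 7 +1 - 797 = -33343/ 42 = -793.88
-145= -145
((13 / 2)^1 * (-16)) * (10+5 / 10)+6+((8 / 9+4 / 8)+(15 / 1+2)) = -19217 / 18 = -1067.61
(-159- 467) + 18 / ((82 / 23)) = -25459 / 41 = -620.95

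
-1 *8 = -8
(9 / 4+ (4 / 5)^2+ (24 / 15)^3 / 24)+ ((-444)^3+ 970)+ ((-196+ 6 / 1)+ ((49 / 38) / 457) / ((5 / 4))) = -1140003238404947 / 13024500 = -87527600.94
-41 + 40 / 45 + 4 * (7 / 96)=-2867 / 72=-39.82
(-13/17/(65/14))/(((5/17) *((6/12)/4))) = -112/25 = -4.48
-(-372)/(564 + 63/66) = 2728/4143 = 0.66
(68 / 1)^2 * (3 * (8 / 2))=55488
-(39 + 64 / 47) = -1897 / 47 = -40.36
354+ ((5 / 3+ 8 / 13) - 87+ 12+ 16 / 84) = 25614 / 91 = 281.47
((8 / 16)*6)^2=9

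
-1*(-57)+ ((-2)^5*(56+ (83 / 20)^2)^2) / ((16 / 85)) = -14582461857 / 16000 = -911403.87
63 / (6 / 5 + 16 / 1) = 3.66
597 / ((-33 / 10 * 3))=-1990 / 33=-60.30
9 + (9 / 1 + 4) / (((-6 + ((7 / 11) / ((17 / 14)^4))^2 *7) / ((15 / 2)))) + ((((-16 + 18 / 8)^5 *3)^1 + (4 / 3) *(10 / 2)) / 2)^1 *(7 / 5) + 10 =-14452581189678511910663 / 14002803474302976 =-1032120.55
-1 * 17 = -17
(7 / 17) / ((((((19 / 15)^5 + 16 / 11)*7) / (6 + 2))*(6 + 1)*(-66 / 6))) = -6075000 / 4687063591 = -0.00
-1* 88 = -88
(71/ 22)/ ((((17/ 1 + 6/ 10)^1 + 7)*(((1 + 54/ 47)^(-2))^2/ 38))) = 701887404745/ 6602208393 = 106.31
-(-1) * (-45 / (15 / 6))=-18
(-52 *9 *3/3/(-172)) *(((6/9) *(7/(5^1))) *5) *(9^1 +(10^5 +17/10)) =273029211/215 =1269903.31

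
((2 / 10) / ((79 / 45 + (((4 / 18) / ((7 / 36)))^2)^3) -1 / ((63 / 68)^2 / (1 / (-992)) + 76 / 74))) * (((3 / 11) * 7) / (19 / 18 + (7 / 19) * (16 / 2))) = 69155466546606048 / 2889127515912677171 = 0.02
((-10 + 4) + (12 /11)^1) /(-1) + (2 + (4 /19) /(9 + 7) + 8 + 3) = 14983 /836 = 17.92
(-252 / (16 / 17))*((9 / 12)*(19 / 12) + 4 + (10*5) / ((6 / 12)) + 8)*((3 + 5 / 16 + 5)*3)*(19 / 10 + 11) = -99832173651 / 10240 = -9749235.71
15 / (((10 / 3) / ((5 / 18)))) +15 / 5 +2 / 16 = 35 / 8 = 4.38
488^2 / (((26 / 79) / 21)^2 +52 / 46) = 7537550874336 / 35787427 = 210620.08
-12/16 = -0.75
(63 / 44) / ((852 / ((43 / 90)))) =301 / 374880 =0.00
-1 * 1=-1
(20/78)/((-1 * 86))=-5/1677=-0.00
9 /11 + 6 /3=31 /11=2.82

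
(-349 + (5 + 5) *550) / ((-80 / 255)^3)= -683285301 / 4096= -166817.70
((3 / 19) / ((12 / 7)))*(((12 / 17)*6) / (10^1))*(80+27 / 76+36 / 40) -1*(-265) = 164575751 / 613700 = 268.17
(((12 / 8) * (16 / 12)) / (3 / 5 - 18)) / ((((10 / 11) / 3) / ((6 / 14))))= -33 / 203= -0.16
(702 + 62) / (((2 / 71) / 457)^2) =201086291519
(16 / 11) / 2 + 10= 10.73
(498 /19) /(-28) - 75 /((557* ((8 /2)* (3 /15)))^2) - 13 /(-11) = 1781809123 /7262308592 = 0.25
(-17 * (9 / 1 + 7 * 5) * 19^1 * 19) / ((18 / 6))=-270028 / 3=-90009.33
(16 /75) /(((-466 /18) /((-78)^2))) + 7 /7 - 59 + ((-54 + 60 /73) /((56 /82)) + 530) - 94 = 1488274671 /5953150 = 250.00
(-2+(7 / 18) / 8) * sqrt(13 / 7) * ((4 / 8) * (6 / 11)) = -281 * sqrt(91) / 3696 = -0.73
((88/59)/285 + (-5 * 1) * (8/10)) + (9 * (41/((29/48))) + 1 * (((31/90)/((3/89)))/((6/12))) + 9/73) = 200979733442/320376195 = 627.32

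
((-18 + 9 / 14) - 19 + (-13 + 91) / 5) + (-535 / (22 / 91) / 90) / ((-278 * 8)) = -639490661 / 30824640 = -20.75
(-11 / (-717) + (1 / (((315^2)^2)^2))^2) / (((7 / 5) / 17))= 585718865427351116891440825269927978519688 / 3144088754630882626393734226769805908203125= 0.19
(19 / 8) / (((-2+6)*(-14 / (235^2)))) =-1049275 / 448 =-2342.13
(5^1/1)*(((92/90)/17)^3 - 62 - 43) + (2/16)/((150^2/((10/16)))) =-60170368611967/114610464000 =-525.00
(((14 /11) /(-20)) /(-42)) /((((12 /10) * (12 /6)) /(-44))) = -1 /36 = -0.03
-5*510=-2550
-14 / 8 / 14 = -1 / 8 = -0.12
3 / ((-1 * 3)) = -1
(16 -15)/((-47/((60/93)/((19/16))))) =-320/27683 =-0.01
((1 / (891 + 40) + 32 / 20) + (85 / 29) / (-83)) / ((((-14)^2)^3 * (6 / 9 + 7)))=3289443 / 121275156301180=0.00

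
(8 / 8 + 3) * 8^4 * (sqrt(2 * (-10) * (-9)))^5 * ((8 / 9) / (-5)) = -566231040 * sqrt(5) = -1266131096.41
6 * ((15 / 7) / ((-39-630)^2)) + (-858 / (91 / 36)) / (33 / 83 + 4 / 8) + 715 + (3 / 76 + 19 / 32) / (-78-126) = 2166973035837997 / 6433210783104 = 336.84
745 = 745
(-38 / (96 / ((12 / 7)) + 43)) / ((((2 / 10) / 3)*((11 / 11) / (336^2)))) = -7150080 / 11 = -650007.27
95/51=1.86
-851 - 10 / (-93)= -79133 / 93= -850.89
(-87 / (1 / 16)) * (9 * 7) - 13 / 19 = -1666237 / 19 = -87696.68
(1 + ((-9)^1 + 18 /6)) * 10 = -50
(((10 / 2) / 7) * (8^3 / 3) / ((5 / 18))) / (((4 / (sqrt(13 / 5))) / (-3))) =-2304 * sqrt(65) / 35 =-530.73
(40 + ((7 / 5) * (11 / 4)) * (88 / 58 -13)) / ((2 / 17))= -41497 / 1160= -35.77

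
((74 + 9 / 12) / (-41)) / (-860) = 299 / 141040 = 0.00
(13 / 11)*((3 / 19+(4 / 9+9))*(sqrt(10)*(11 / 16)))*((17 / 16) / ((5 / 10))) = 181441*sqrt(10) / 10944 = 52.43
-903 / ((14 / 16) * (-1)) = 1032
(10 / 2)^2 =25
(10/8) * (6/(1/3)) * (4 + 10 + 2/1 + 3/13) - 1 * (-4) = 9599/26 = 369.19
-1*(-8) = 8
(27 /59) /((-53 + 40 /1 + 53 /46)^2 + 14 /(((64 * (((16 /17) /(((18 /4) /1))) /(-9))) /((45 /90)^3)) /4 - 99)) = 8022418308 /2458362512393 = 0.00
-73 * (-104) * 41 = 311272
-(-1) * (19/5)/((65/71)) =1349/325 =4.15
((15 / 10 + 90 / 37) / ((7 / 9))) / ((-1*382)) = -2619 / 197876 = -0.01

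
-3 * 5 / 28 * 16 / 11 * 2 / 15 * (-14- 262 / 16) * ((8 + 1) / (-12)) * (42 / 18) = -243 / 44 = -5.52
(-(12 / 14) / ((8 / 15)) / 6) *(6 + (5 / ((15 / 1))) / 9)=-815 / 504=-1.62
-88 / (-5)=88 / 5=17.60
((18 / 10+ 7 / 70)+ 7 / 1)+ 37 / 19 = 2061 / 190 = 10.85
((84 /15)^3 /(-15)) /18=-0.65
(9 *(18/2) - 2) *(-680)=-53720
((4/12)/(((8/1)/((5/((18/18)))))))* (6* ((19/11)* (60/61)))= 1425/671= 2.12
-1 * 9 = -9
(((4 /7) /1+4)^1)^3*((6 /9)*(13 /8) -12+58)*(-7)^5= -226795520 /3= -75598506.67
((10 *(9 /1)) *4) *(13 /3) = 1560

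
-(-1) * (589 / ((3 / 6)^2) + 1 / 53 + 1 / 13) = 1623350 / 689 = 2356.10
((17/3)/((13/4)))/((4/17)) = 289/39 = 7.41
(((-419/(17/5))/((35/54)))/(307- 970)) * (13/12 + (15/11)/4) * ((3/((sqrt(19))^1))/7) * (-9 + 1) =-2835792 * sqrt(19)/38475437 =-0.32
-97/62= -1.56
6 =6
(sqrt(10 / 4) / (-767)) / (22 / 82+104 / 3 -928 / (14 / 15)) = 861 * sqrt(10) / 1267085534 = 0.00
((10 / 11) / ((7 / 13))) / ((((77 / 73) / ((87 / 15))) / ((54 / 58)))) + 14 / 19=1056680 / 112651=9.38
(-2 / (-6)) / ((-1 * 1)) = -1 / 3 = -0.33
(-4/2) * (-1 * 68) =136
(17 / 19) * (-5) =-4.47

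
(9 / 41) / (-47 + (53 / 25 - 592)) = -225 / 652802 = -0.00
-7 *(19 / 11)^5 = -17332693 / 161051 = -107.62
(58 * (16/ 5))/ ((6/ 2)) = 928/ 15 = 61.87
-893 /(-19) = 47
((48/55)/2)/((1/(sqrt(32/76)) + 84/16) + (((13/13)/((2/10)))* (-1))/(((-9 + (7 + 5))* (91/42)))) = 290784/2632685 - 16224* sqrt(38)/2632685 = 0.07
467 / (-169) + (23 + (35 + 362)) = 70513 / 169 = 417.24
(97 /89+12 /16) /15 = 131 /1068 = 0.12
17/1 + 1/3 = 52/3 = 17.33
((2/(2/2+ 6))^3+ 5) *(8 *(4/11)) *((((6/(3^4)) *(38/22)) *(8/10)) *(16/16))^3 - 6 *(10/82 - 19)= 57387652442415908/506582313323625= 113.28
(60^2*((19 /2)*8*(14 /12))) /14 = 22800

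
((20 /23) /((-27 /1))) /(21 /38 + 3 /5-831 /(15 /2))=3800 /12937293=0.00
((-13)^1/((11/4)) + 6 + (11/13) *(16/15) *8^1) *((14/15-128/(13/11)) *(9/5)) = -381448484/232375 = -1641.52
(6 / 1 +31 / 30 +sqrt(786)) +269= sqrt(786) +8281 / 30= 304.07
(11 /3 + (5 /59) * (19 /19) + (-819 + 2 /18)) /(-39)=432838 /20709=20.90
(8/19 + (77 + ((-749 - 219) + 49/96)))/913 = -1623485/1665312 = -0.97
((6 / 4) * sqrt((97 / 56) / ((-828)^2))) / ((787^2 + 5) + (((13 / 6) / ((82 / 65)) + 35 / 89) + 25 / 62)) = 113119 * sqrt(1358) / 1082897621104936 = 0.00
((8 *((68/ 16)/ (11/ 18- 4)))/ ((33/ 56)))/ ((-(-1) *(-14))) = 816/ 671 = 1.22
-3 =-3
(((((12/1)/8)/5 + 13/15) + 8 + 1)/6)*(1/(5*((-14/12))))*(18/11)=-183/385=-0.48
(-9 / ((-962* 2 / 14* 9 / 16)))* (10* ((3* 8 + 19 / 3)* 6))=211.89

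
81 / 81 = 1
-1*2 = -2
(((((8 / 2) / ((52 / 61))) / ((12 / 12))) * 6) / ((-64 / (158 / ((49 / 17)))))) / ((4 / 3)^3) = -6635763 / 652288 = -10.17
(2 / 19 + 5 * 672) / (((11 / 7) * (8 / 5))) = 1117235 / 836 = 1336.41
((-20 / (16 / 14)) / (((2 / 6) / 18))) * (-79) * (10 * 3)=2239650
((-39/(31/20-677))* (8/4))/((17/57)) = 520/1343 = 0.39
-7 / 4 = -1.75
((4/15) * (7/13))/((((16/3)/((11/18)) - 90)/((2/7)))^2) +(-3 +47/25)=-1527337576/1363696425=-1.12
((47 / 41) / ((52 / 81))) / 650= 0.00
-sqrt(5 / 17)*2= -2*sqrt(85) / 17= -1.08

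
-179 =-179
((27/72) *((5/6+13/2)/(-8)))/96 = -11/3072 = -0.00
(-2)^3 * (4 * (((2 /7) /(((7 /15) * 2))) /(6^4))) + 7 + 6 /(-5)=38317 /6615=5.79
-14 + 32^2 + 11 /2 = 2031 /2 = 1015.50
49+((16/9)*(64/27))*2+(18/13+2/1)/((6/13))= 15737/243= 64.76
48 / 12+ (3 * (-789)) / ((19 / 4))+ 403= -1735 / 19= -91.32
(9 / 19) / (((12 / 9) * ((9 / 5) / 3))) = 0.59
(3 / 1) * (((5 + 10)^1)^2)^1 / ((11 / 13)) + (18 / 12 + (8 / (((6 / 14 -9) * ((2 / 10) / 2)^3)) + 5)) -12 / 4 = -132.11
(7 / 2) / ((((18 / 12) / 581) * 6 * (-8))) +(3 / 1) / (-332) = -337669 / 11952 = -28.25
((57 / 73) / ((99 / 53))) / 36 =1007 / 86724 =0.01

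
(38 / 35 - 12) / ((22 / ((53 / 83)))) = -10123 / 31955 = -0.32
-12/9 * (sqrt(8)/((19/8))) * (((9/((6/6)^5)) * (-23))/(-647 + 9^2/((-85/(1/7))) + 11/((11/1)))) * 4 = -10510080 * sqrt(2)/7304569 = -2.03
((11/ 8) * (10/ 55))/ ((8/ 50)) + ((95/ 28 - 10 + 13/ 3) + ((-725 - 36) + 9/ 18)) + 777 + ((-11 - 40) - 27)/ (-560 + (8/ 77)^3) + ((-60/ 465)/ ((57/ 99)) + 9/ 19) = 51157195431857/ 3162233406192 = 16.18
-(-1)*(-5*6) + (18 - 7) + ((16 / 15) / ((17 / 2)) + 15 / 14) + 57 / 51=-59567 / 3570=-16.69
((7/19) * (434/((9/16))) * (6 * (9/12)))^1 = 24304/19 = 1279.16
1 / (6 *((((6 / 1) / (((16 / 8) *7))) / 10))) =35 / 9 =3.89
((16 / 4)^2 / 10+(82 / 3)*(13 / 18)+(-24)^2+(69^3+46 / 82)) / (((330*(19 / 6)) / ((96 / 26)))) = 29145707216 / 25064325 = 1162.84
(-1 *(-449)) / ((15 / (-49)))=-22001 / 15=-1466.73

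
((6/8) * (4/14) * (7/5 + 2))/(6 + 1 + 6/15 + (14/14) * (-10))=-51/182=-0.28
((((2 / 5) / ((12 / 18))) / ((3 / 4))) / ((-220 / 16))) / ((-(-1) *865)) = -0.00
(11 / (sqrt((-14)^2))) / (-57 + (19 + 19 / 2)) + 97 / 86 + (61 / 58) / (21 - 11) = 11996107 / 9951060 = 1.21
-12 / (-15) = 0.80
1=1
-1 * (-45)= 45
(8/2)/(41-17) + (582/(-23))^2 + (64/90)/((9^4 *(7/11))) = 1400456746481/2186584470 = 640.48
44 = 44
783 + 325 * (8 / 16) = 1891 / 2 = 945.50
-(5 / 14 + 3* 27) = -1139 / 14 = -81.36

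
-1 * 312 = -312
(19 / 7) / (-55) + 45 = 17306 / 385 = 44.95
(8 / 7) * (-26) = -208 / 7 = -29.71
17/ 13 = 1.31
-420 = -420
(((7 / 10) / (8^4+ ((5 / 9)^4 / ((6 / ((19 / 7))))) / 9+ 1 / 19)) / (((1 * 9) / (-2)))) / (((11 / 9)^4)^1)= -240458983506 / 14129351183267375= -0.00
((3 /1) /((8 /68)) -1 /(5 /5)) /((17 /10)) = 245 /17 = 14.41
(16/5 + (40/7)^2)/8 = 4.48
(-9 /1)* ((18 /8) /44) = -81 /176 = -0.46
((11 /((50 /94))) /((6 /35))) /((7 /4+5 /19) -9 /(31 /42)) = -4263182 /359775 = -11.85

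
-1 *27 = -27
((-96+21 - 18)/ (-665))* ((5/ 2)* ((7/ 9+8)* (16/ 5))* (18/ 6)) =19592/ 665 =29.46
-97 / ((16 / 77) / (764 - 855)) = 679679 / 16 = 42479.94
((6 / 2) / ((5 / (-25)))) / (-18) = 5 / 6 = 0.83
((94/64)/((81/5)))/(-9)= -235/23328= -0.01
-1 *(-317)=317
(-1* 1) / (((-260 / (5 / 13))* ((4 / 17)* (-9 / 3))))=-17 / 8112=-0.00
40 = 40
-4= -4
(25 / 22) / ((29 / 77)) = 175 / 58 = 3.02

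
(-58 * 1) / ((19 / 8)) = -464 / 19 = -24.42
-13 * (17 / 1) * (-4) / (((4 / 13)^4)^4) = 147057070629482744861 / 1073741824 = 136957569634.06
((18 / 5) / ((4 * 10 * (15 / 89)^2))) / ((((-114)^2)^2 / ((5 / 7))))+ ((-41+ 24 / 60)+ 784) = 439450544038321 / 591136056000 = 743.40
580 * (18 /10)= 1044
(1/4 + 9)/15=37/60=0.62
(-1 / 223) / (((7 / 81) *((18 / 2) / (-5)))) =45 / 1561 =0.03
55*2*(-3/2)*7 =-1155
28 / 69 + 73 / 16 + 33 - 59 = -23219 / 1104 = -21.03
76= 76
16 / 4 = 4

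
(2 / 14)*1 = 1 / 7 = 0.14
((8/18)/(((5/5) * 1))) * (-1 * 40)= -160/9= -17.78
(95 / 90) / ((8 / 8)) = 19 / 18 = 1.06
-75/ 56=-1.34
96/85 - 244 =-242.87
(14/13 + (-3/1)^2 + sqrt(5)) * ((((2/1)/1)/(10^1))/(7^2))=sqrt(5)/245 + 131/3185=0.05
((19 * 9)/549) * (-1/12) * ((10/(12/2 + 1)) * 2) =-95/1281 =-0.07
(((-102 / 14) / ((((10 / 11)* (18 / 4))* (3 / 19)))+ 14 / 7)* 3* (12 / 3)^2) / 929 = -46768 / 97545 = -0.48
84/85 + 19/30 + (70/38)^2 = 923297/184110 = 5.01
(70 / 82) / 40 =0.02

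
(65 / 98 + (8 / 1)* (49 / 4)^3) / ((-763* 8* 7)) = -5765061 / 16749376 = -0.34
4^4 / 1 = 256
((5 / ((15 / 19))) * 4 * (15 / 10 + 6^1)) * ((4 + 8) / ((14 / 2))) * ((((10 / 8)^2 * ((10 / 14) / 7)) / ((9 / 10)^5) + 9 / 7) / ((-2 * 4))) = -427627015 / 6751269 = -63.34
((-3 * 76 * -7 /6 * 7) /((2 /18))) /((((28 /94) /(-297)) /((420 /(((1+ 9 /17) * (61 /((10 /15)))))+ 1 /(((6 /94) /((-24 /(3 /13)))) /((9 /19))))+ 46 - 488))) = 16043156842482 /793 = 20230967014.48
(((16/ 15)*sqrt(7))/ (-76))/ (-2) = 0.02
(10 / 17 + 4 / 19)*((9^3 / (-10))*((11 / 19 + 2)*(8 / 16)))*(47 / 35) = -30939489 / 306850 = -100.83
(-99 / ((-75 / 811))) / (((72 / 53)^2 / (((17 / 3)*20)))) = 426004513 / 6480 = 65741.44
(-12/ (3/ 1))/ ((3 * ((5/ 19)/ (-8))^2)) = -92416/ 75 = -1232.21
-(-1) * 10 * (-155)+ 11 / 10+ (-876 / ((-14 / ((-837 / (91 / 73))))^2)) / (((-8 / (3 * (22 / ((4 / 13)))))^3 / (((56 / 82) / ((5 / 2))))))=381967013985605847 / 36001280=10609817594.97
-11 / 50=-0.22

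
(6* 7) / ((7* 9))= 2 / 3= 0.67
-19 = -19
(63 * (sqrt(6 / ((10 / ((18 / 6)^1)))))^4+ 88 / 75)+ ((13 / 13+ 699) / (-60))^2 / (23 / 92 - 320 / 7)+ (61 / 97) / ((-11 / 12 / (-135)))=90130385581 / 305615475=294.91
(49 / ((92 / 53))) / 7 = 371 / 92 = 4.03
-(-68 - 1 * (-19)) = 49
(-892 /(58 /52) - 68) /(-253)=25164 /7337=3.43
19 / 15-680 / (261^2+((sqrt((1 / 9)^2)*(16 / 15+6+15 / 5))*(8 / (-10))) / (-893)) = 774022786201 / 615924545685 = 1.26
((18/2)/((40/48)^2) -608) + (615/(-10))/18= -179537/300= -598.46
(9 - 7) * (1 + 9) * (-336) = -6720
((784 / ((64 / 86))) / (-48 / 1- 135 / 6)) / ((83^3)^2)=-2107 / 46098592645029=-0.00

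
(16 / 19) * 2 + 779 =14833 / 19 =780.68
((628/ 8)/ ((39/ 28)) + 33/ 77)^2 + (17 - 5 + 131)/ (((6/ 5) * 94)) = 45202248437/ 14011452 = 3226.09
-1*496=-496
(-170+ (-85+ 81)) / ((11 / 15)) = -2610 / 11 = -237.27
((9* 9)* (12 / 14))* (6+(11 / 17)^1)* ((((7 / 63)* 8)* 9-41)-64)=-5327046 / 119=-44765.09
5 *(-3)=-15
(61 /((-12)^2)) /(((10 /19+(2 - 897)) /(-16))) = 1159 /152955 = 0.01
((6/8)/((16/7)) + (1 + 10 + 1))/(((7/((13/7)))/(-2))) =-10257/1568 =-6.54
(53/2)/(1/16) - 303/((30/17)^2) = 98011/300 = 326.70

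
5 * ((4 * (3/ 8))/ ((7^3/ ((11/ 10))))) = 33/ 1372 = 0.02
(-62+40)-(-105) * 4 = 398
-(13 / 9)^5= -371293 / 59049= -6.29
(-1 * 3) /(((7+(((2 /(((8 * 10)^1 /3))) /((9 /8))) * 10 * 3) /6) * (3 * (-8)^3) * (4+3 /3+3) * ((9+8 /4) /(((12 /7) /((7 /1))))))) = 9 /12142592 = 0.00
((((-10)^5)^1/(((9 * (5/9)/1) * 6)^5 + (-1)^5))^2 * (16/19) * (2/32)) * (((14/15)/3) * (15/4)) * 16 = 560000000000/33657927229800057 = 0.00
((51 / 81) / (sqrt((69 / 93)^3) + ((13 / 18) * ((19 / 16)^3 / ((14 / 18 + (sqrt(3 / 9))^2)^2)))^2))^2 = 0.16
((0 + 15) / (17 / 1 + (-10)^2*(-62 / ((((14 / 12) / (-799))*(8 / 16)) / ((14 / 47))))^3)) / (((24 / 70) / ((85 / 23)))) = 0.00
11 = 11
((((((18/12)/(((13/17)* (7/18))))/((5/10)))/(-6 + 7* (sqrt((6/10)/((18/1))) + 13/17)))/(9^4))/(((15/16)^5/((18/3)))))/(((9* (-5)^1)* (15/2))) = -41213231104* sqrt(30)/5684052126796875 - 53334769664/2652557659171875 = -0.00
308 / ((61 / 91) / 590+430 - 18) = 16536520 / 22120341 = 0.75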